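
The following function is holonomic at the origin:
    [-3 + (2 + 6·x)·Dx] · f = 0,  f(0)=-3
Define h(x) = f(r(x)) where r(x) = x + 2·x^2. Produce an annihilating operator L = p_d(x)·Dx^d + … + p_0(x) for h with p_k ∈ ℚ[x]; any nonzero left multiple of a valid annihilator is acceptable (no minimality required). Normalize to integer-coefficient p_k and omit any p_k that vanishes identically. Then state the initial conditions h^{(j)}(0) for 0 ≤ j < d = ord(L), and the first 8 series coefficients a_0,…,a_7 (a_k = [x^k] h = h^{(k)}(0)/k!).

f: a_k = -3, -9/2, 27/8, -81/16, 1215/128, -5103/256, 45927/1024, -216513/2048, …
Change of var in L_f (x↦r) gives L₀.
L = (-3 - 12·x) + (2 + 6·x + 12·x^2)·Dx  (order 1).
h: a_k = -3, -9/2, -45/8, 135/16, -945/128, -1215/256, 33615/1024, -125145/2048, …
ICs: h(0) = -3.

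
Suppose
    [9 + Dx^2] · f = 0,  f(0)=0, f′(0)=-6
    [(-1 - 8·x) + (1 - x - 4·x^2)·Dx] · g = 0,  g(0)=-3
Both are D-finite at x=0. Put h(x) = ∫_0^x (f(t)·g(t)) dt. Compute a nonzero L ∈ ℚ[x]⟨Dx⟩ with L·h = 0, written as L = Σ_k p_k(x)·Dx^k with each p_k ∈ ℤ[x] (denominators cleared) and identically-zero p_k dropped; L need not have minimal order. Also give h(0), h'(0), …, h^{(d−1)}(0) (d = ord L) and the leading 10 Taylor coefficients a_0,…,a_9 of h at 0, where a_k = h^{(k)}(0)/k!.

f: a_k = 0, -6, 0, 9, 0, -81/20, 0, 243/280, 0, -243/2240, …
g: a_k = -3, -3, -15, -27, -87, -195, -543, -1323, -3495, -8787, …
Sym-product of L_f,L_g gives L₀ (≤ ord 2).
h=∫₀ˣh₀: take L = L₀·Dx.
L = (-1 + 9·x + 36·x^2)·Dx + (2 + 16·x)·Dx^2 + (-1 + x + 4·x^2)·Dx^3  (order 3).
h: a_k = 0, 0, 9, 6, 63/4, 27, 2661/40, 18783/140, 709281/2240, 195681/280, …
ICs: h(0) = 0, h′(0) = 0, h′′(0) = 18.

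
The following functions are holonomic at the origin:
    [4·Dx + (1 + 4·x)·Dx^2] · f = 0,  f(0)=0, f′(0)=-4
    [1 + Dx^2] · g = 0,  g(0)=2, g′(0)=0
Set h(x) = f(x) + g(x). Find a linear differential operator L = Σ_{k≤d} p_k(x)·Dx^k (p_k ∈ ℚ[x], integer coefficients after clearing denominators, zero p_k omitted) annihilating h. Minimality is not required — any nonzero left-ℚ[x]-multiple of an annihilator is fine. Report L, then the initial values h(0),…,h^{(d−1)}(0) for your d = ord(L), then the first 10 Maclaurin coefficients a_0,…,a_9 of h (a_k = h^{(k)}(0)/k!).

f: a_k = 0, -4, 8, -64/3, 64, -1024/5, 2048/3, -16384/7, 8192, -262144/9, …
g: a_k = 2, 0, -1, 0, 1/12, 0, -1/360, 0, 1/20160, 0, …
h₀=f+g: left-lcm gives L₀, ord ≤ 4.
L = (388 + 32·x + 64·x^2)·Dx + (33 + 140·x + 48·x^2 + 64·x^3)·Dx^2 + (388 + 32·x + 64·x^2)·Dx^3 + (33 + 140·x + 48·x^2 + 64·x^3)·Dx^4  (order 4).
h: a_k = 2, -4, 7, -64/3, 769/12, -1024/5, 245759/360, -16384/7, 165150721/20160, -262144/9, …
ICs: h(0) = 2, h′(0) = -4, h′′(0) = 14, h′′′(0) = -128.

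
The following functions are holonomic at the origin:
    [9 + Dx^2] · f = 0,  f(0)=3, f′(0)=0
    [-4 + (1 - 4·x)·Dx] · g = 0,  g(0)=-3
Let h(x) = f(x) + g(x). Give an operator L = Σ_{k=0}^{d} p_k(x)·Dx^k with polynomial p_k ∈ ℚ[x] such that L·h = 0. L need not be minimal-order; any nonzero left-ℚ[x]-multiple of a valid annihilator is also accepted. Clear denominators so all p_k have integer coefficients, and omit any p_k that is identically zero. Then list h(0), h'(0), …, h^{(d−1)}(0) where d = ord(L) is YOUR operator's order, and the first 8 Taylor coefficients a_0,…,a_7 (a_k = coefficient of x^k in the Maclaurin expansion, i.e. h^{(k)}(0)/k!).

L = (-3780 + 2592·x - 5184·x^2) + (369 - 2124·x + 3888·x^2 - 5184·x^3)·Dx + (-420 + 288·x - 576·x^2)·Dx^2 + (41 - 236·x + 432·x^2 - 576·x^3)·Dx^3  (order 3).
h: a_k = 0, -12, -123/2, -192, -6063/8, -3072, -983283/80, -49152, …
ICs: h(0) = 0, h′(0) = -12, h′′(0) = -123.

f: a_k = 3, 0, -27/2, 0, 81/8, 0, -243/80, 0, …
g: a_k = -3, -12, -48, -192, -768, -3072, -12288, -49152, …
Weyl lclm of L_f,L_g ⇒ L₀ (ord ≤ 3).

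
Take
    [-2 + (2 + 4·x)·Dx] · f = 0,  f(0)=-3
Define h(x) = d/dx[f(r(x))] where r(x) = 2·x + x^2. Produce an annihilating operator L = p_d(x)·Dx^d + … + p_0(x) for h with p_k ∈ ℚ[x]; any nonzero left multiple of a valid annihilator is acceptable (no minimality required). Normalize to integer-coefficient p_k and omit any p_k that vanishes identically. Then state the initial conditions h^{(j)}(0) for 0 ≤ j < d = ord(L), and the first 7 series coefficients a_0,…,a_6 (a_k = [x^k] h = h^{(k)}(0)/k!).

L = -1 + (-1 - 5·x - 6·x^2 - 2·x^3)·Dx  (order 1).
h: a_k = -6, 6, -18, 54, -165, 513, -1617, …
ICs: h(0) = -6.

f: a_k = -3, -3, 3/2, -3/2, 15/8, -21/8, 63/16, …
Substitute x→r, Dx→(1/r')Dx; clear ⇒ L₀.
Differentiate: ansatz ord ≤ ord L₀ ⇒ L.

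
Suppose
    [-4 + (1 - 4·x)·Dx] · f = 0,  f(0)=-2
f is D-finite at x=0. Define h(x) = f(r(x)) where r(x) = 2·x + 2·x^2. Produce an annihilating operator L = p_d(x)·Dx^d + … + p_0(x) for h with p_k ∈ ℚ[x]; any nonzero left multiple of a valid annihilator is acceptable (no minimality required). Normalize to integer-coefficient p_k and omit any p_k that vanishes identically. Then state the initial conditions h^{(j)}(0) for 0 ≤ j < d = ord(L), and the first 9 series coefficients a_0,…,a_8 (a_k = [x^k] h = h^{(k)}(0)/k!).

L = (8 + 16·x) + (-1 + 8·x + 8·x^2)·Dx  (order 1).
h: a_k = -2, -16, -144, -1280, -11392, -101376, -902144, -8028160, -71442432, …
ICs: h(0) = -2.

f: a_k = -2, -8, -32, -128, -512, -2048, -8192, -32768, -131072, …
f∘r: x↦r, Dx↦Dx/r' in L_f ⇒ L₀.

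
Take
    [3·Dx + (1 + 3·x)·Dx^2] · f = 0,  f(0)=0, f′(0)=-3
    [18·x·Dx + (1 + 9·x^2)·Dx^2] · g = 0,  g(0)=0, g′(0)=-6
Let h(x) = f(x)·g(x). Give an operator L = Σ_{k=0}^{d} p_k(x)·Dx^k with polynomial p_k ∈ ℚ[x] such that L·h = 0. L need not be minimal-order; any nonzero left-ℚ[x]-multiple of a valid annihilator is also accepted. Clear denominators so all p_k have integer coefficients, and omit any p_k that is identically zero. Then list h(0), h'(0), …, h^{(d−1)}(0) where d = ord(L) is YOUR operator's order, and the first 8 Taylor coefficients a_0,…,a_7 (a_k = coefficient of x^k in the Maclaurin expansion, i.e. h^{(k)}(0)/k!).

f: a_k = 0, -3, 9/2, -9, 81/4, -243/5, 243/2, -2187/7, …
g: a_k = 0, -6, 0, 18, 0, -486/5, 0, 4374/7, …
h₀=f·g: eliminate ⇒ L₀, order ≤ 2·2.
L = (648 + 3564·x + 19440·x^2 + 113724·x^3 + 262440·x^4 + 341172·x^5 + 236196·x^7)·Dx + (162 + 3348·x + 24948·x^2 + 117612·x^3 + 396576·x^4 + 813564·x^5 + 918540·x^6 + 236196·x^7 + 826686·x^8)·Dx^2 + (36 + 576·x + 5184·x^2 + 25272·x^3 + 87480·x^4 + 227448·x^5 + 419904·x^6 + 472392·x^7 + 236196·x^8 + 472392·x^9)·Dx^3 + (5 + 54·x + 333·x^2 + 1512·x^3 + 5346·x^4 + 14580·x^5 + 30618·x^6 + 52488·x^7 + 59049·x^8 + 39366·x^9 + 59049·x^10)·Dx^4  (order 4).
h: a_k = 0, 0, 18, -27, 0, -81/2, 2106/5, -8019/10, …
ICs: h(0) = 0, h′(0) = 0, h′′(0) = 36, h′′′(0) = -162.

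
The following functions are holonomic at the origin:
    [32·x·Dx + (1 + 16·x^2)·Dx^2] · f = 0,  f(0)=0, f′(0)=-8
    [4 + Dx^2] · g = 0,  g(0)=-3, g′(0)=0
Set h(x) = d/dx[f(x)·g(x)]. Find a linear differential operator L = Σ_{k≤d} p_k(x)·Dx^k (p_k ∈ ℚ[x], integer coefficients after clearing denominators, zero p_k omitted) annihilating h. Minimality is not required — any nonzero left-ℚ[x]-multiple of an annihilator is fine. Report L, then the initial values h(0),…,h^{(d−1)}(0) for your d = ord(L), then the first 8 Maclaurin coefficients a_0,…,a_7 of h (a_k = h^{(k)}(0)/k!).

L = (62288 + 2213376·x^2 + 73428992·x^4 + 58982400·x^6 + 3145728·x^8 - 167772160·x^10 + 268435456·x^12) + (35072·x + 2871296·x^3 + 39976960·x^5 + 52428800·x^7 + 83886080·x^9 + 268435456·x^11)·Dx + (15912 + 579328·x^2 + 18954240·x^4 + 19529728·x^6 + 9961472·x^8 - 16777216·x^10 + 134217728·x^12)·Dx^2 + (8768·x + 717824·x^3 + 9994240·x^5 + 13107200·x^7 + 20971520·x^9 + 67108864·x^11)·Dx^3 + (85 + 6496·x^2 + 149248·x^4 + 1196032·x^6 + 2293760·x^8 + 6291456·x^10 + 16777216·x^12)·Dx^4  (order 4).
h: a_k = 24, 0, -528, 0, 7504, 0, -1741792/15, 0, …
ICs: h(0) = 24, h′(0) = 0, h′′(0) = -1056, h′′′(0) = 0.

f: a_k = 0, -8, 0, 128/3, 0, -2048/5, 0, 32768/7, …
g: a_k = -3, 0, 6, 0, -2, 0, 4/15, 0, …
h₀=f·g: eliminate ⇒ L₀, order ≤ 2·2.
Derive L from L₀ (diff closure).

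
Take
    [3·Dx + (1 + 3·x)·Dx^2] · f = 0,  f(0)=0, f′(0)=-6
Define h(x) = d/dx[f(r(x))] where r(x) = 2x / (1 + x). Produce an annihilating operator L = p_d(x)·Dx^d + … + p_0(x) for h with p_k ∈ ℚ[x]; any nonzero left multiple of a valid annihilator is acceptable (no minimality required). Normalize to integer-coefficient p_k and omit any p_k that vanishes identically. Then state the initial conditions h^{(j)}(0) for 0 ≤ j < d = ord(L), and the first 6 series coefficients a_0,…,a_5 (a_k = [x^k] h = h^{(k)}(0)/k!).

L = (8 + 14·x) + (1 + 8·x + 7·x^2)·Dx  (order 1).
h: a_k = -12, 96, -684, 4800, -33612, 235296, …
ICs: h(0) = -12.

f: a_k = 0, -6, 9, -18, 81/2, -486/5, …
h₀=f(r): pull back L_f along r ⇒ L₀.
Differentiate: ansatz ord ≤ ord L₀ ⇒ L.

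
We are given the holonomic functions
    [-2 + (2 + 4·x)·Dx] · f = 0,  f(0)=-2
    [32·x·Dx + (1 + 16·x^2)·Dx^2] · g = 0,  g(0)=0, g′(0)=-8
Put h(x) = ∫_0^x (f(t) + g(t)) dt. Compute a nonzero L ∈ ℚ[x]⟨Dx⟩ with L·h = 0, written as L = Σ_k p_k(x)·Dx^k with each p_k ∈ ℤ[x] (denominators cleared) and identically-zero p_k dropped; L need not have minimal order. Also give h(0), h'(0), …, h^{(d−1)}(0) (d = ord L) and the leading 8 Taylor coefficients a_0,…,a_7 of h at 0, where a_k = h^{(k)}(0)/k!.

L = (-32 - 160·x + 1536·x^2 + 1536·x^3)·Dx^2 + (-35 - 128·x + 1312·x^2 + 6144·x^3 + 5376·x^4)·Dx^3 + (-1 + 30·x + 96·x^2 + 576·x^3 + 1792·x^4 + 1536·x^5)·Dx^4  (order 4).
h: a_k = 0, -2, -5, 1/3, 125/12, 1/4, -8227/120, 3/8, …
ICs: h(0) = 0, h′(0) = -2, h′′(0) = -10, h′′′(0) = 2.

f: a_k = -2, -2, 1, -1, 5/4, -7/4, 21/8, -33/8, …
g: a_k = 0, -8, 0, 128/3, 0, -2048/5, 0, 32768/7, …
h₀=f+g: left-lcm gives L₀, ord ≤ 3.
h=∫h₀ ⇒ L = L₀·Dx.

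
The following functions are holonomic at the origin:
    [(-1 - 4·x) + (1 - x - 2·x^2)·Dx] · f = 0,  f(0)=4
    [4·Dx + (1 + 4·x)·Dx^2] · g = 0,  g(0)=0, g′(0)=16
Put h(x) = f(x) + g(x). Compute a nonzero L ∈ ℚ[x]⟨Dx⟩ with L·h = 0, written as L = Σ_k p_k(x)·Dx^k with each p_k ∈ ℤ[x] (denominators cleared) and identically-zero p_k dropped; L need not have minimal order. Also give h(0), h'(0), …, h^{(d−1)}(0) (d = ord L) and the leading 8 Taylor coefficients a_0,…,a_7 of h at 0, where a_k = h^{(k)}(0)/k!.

L = (156 + 624·x + 1440·x^2 + 768·x^3 + 768·x^4)·Dx + (-1 + 160·x + 1064·x^2 + 1952·x^3 + 1600·x^4 + 1280·x^5)·Dx^2 + (-5 - 39·x - 66·x^2 + 80·x^3 + 240·x^4 + 384·x^5 + 256·x^6)·Dx^3  (order 3).
h: a_k = 4, 20, -20, 316/3, -212, 4516/5, -7676/3, 67916/7, …
ICs: h(0) = 4, h′(0) = 20, h′′(0) = -40.

f: a_k = 4, 4, 12, 20, 44, 84, 172, 340, …
g: a_k = 0, 16, -32, 256/3, -256, 4096/5, -8192/3, 65536/7, …
Sum ⇒ L₀ = lclm(L_f,L_g) in ℚ(x)⟨Dx⟩.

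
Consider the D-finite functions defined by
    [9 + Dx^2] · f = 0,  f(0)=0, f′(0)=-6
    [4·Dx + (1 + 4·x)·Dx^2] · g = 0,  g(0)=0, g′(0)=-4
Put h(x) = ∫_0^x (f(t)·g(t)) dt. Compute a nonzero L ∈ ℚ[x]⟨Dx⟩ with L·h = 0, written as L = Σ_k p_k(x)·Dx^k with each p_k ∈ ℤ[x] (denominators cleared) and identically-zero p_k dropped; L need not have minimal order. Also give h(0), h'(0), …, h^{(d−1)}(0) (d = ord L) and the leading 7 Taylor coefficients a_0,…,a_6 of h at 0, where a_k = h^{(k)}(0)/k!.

L = (-2043 - 1296·x + 44064·x^2 + 186624·x^3 + 186624·x^4)·Dx + (72 + 5472·x + 31104·x^2 + 41472·x^3)·Dx^2 + (-182 + 864·x + 12096·x^2 + 41472·x^3 + 41472·x^4)·Dx^3 + (8 + 608·x + 3456·x^2 + 4608·x^3)·Dx^4 + (5 + 112·x + 800·x^2 + 2304·x^3 + 2304·x^4)·Dx^5  (order 5).
h: a_k = 0, 0, 0, 8, -12, 92/5, -52, …
ICs: h(0) = 0, h′(0) = 0, h′′(0) = 0, h′′′(0) = 48, h′′′′(0) = -288.

f: a_k = 0, -6, 0, 9, 0, -81/20, 0, …
g: a_k = 0, -4, 8, -64/3, 64, -1024/5, 2048/3, …
Sym-product of L_f,L_g gives L₀ (≤ ord 4).
Integrate: L := L₀·Dx.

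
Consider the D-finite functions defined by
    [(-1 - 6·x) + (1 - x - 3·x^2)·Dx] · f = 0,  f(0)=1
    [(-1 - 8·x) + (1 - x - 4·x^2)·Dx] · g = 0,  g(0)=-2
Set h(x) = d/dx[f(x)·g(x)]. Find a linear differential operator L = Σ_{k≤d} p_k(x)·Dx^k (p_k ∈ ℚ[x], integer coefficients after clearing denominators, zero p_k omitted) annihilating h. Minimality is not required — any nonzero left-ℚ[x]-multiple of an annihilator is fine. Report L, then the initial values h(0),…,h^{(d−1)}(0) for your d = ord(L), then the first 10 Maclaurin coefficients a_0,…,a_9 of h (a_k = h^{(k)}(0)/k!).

f: a_k = 1, 1, 4, 7, 19, 40, 97, 217, 508, 1159, …
g: a_k = -2, -2, -10, -18, -58, -130, -362, -882, -2330, -5858, …
h₀=f·g: eliminate ⇒ L₀, order ≤ 1·1.
Differentiate: ansatz ord ≤ ord L₀ ⇒ L.
L = (20 + 30·x - 12·x^2 - 768·x^3 - 708·x^4 + 2520·x^5 + 2880·x^6) + (-2 - 8·x + 57·x^2 + 64·x^3 - 330·x^4 - 285·x^5 + 588·x^6 + 576·x^7)·Dx  (order 1).
h: a_k = -4, -40, -150, -672, -2240, -7884, -24780, -78496, -236610, -709040, …
ICs: h(0) = -4.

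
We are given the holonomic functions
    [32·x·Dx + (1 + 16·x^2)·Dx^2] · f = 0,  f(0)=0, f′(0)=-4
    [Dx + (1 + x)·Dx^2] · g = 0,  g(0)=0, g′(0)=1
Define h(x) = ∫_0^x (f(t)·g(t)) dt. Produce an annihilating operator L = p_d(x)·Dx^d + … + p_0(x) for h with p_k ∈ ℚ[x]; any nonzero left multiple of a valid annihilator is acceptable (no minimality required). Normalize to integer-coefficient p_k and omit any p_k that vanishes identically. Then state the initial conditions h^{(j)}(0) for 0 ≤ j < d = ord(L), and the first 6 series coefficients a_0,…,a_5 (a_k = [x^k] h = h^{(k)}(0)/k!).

L = (4224 + 8384·x + 204800·x^2 + 531456·x^3 + 491520·x^4 + 212992·x^5 + 262144·x^7)·Dx^2 + (4098 + 28864·x + 258368·x^2 + 1045504·x^3 + 1798144·x^4 + 1523712·x^5 + 573440·x^6 + 786432·x^7 + 917504·x^8)·Dx^3 + (132 + 8644·x + 37632·x^2 + 196032·x^3 + 614400·x^4 + 955392·x^5 + 786432·x^6 + 540672·x^7 + 786432·x^8 + 524288·x^9)·Dx^4 + (65 + 258·x + 2497·x^2 + 8576·x^3 + 30336·x^4 + 76800·x^5 + 118272·x^6 + 98304·x^7 + 98304·x^8 + 131072·x^9 + 65536·x^10)·Dx^5  (order 5).
h: a_k = 0, 0, 0, -4/3, 1/2, 4, …
ICs: h(0) = 0, h′(0) = 0, h′′(0) = 0, h′′′(0) = -8, h′′′′(0) = 12.

f: a_k = 0, -4, 0, 64/3, 0, -1024/5, …
g: a_k = 0, 1, -1/2, 1/3, -1/4, 1/5, …
L₀ := L_f ⊗_s L_g (sym. prod.), ord ≤ 4.
∫: right-multiply L₀ by Dx.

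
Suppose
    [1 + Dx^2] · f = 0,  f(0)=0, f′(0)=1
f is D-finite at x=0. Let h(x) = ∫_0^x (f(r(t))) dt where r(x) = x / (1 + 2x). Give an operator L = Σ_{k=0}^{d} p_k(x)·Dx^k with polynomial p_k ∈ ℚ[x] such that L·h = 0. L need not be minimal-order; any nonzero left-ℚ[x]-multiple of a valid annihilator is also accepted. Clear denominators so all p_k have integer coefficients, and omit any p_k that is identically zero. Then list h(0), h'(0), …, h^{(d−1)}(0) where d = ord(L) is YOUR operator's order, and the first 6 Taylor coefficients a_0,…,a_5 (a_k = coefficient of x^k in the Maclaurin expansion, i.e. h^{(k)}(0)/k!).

f: a_k = 0, 1, 0, -1/6, 0, 1/120, …
f∘r: x↦r, Dx↦Dx/r' in L_f ⇒ L₀.
h=∫₀ˣh₀: take L = L₀·Dx.
L = Dx + (4 + 24·x + 48·x^2 + 32·x^3)·Dx^2 + (1 + 8·x + 24·x^2 + 32·x^3 + 16·x^4)·Dx^3  (order 3).
h: a_k = 0, 0, 1/2, -2/3, 23/24, -7/5, …
ICs: h(0) = 0, h′(0) = 0, h′′(0) = 1.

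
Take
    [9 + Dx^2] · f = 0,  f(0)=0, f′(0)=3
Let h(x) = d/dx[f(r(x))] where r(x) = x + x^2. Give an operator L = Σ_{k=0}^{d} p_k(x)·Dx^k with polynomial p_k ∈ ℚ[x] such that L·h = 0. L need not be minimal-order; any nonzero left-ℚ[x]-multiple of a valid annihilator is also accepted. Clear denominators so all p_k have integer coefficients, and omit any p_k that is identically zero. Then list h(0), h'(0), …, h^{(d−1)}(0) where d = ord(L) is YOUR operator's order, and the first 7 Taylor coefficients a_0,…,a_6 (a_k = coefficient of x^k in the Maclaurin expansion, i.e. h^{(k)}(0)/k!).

L = (21 + 72·x + 216·x^2 + 288·x^3 + 144·x^4) + (-6 - 12·x)·Dx + (1 + 4·x + 4·x^2)·Dx^2  (order 2).
h: a_k = 3, 6, -27/2, -54, -459/8, 135/4, 11097/80, …
ICs: h(0) = 3, h′(0) = 6.

f: a_k = 0, 3, 0, -9/2, 0, 81/40, 0, …
h₀=f(r): pull back L_f along r ⇒ L₀.
h=h₀': d/dx-closure on L₀ ⇒ L.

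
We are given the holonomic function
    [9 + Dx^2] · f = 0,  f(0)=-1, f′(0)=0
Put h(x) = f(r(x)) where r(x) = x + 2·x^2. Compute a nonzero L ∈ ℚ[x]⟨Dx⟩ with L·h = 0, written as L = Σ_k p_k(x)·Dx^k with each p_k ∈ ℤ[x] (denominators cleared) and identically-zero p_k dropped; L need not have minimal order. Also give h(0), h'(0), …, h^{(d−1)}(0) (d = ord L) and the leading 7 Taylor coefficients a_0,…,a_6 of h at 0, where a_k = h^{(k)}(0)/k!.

f: a_k = -1, 0, 9/2, 0, -27/8, 0, 81/80, …
L₀ from L_f via x↦r, Dx↦r'^{-1}Dx.
L = (9 + 108·x + 432·x^2 + 576·x^3) - 4·Dx + (1 + 4·x)·Dx^2  (order 2).
h: a_k = -1, 0, 9/2, 18, 117/8, -27, -6399/80, …
ICs: h(0) = -1, h′(0) = 0.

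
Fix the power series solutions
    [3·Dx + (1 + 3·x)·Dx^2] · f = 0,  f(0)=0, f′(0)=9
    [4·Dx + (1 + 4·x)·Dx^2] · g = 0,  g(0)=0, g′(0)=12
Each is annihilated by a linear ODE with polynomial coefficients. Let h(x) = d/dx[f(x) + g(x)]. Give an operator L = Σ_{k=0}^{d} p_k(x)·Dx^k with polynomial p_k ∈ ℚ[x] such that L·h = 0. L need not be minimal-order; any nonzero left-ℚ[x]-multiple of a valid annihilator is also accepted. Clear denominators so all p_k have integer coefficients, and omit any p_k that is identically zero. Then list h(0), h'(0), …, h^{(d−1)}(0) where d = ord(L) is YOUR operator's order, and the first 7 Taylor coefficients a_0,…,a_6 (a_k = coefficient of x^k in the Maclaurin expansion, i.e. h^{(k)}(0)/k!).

f: a_k = 0, 9, -27/2, 27, -243/4, 729/5, -729/2, …
g: a_k = 0, 12, -24, 64, -192, 3072/5, -2048, …
h₀=f+g: left-lcm gives L₀, ord ≤ 4.
Differentiate: ansatz ord ≤ ord L₀ ⇒ L.
L = 24 + (14 + 48·x)·Dx + (1 + 7·x + 12·x^2)·Dx^2  (order 2).
h: a_k = 21, -75, 273, -1011, 3801, -14475, 55713, …
ICs: h(0) = 21, h′(0) = -75.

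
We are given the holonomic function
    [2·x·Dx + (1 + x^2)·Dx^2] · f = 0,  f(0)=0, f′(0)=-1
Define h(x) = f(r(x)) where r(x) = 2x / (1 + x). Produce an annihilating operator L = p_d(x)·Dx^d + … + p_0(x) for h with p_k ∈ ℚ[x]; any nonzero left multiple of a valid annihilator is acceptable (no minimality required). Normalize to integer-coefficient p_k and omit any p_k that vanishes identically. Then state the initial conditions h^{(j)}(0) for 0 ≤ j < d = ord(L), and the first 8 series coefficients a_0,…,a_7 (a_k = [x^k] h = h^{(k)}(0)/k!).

f: a_k = 0, -1, 0, 1/3, 0, -1/5, 0, 1/7, …
f∘r: x↦r, Dx↦Dx/r' in L_f ⇒ L₀.
L = (2 + 10·x)·Dx + (1 + 2·x + 5·x^2)·Dx^2  (order 2).
h: a_k = 0, -2, 2, 2/3, -6, 38/5, 22/3, -278/7, …
ICs: h(0) = 0, h′(0) = -2.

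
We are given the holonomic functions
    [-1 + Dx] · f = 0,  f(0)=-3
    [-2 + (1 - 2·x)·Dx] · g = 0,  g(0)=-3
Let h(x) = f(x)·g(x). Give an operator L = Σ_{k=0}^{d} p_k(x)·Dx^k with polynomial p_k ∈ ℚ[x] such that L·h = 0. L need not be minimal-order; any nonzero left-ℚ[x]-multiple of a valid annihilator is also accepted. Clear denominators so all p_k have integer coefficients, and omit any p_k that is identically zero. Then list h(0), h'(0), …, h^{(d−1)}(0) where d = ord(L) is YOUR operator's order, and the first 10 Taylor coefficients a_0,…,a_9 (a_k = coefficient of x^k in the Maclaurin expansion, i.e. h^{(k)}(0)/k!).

L = (3 - 2·x) + (-1 + 2·x)·Dx  (order 1).
h: a_k = 9, 27, 117/2, 237/2, 1899/8, 18993/40, 75973/80, 1063623/560, 17017969/4480, 306323443/40320, …
ICs: h(0) = 9.

f: a_k = -3, -3, -3/2, -1/2, -1/8, -1/40, -1/240, -1/1680, -1/13440, -1/120960, …
g: a_k = -3, -6, -12, -24, -48, -96, -192, -384, -768, -1536, …
Product ⇒ symmetric product L₀, ord ≤ 1.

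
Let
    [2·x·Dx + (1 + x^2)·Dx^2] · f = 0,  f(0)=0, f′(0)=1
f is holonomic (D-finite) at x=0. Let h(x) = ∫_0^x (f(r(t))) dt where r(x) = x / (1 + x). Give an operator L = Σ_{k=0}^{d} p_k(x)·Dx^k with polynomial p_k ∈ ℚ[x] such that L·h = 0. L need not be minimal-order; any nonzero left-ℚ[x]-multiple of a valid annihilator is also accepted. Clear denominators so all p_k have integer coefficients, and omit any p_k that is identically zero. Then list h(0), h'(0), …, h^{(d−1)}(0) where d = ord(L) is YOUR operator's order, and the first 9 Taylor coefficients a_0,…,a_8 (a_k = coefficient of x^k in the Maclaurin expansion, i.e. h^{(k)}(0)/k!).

L = (2 + 4·x)·Dx^2 + (1 + 2·x + 2·x^2)·Dx^3  (order 3).
h: a_k = 0, 0, 1/2, -1/3, 1/6, 0, -2/15, 4/21, -1/7, …
ICs: h(0) = 0, h′(0) = 0, h′′(0) = 1.

f: a_k = 0, 1, 0, -1/3, 0, 1/5, 0, -1/7, 0, …
Change of var in L_f (x↦r) gives L₀.
h=∫₀ˣh₀: take L = L₀·Dx.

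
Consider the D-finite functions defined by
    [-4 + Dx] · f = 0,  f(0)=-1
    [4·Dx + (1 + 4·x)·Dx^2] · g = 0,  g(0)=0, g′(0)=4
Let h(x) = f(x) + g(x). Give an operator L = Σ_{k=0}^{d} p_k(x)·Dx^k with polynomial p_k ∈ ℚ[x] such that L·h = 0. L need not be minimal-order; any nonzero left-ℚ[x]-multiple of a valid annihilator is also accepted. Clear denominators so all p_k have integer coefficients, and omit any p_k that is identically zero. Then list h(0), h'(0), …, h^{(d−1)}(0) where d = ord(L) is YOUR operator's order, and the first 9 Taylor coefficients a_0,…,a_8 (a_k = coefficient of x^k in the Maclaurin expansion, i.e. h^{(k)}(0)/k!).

L = (-24 - 32·x)·Dx + (2 - 16·x - 32·x^2)·Dx^2 + (1 + 6·x + 8·x^2)·Dx^3  (order 3).
h: a_k = -1, 0, -16, 32/3, -224/3, 2944/15, -30976/45, 736256/315, -2580992/315, …
ICs: h(0) = -1, h′(0) = 0, h′′(0) = -32.

f: a_k = -1, -4, -8, -32/3, -32/3, -128/15, -256/45, -1024/315, -512/315, …
g: a_k = 0, 4, -8, 64/3, -64, 1024/5, -2048/3, 16384/7, -8192, …
L₀ := lclm(L_f,L_g); ord L₀ ≤ 1+2.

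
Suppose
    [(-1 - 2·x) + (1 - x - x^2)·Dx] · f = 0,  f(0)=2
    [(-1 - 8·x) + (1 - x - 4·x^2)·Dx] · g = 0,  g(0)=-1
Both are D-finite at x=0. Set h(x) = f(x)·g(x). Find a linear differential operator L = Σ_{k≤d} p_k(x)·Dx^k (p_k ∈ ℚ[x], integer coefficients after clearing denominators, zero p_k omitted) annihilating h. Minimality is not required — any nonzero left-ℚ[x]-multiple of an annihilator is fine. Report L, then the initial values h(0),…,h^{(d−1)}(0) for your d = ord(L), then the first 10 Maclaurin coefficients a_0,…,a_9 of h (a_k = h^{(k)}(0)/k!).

L = (-2 - 8·x + 15·x^2 + 16·x^3) + (1 - 2·x - 4·x^2 + 5·x^3 + 4·x^4)·Dx  (order 1).
h: a_k = -2, -4, -16, -38, -112, -280, -754, -1916, -5000, -12774, …
ICs: h(0) = -2.

f: a_k = 2, 2, 4, 6, 10, 16, 26, 42, 68, 110, …
g: a_k = -1, -1, -5, -9, -29, -65, -181, -441, -1165, -2929, …
L₀ := L_f ⊗_s L_g (sym. prod.), ord ≤ 1.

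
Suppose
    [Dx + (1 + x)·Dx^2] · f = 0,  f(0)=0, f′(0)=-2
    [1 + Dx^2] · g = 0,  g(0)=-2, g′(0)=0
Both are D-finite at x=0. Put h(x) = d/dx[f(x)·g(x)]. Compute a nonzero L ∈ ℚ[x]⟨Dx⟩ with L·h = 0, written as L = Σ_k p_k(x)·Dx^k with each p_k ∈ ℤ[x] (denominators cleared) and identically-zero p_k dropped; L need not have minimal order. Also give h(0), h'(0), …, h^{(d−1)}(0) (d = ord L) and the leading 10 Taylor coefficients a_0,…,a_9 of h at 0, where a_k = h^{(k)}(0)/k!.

f: a_k = 0, -2, 1, -2/3, 1/2, -2/5, 1/3, -2/7, 1/4, -2/9, …
g: a_k = -2, 0, 1, 0, -1/12, 0, 1/360, 0, -1/20160, 0, …
Sym-product of L_f,L_g gives L₀ (≤ ord 4).
h=h₀': d/dx-closure on L₀ ⇒ L.
L = (-25 - 44·x - 42·x^2 + 12·x^3 + 43·x^4 + 24·x^5 + 4·x^6) + (-24 - 32·x + 20·x^2 + 60·x^3 + 40·x^4 + 8·x^5)·Dx + (-28 - 44·x - 14·x^2 + 72·x^3 + 98·x^4 + 48·x^5 + 8·x^6)·Dx^2 + (-24 - 32·x + 20·x^2 + 60·x^3 + 40·x^4 + 8·x^5)·Dx^3 + (-3 + 28·x^2 + 60·x^3 + 55·x^4 + 24·x^5 + 4·x^6)·Dx^4  (order 4).
h: a_k = 4, -4, -2, 0, 3/2, -3/2, 31/20, -74/45, 1151/672, -3557/2016, …
ICs: h(0) = 4, h′(0) = -4, h′′(0) = -4, h′′′(0) = 0.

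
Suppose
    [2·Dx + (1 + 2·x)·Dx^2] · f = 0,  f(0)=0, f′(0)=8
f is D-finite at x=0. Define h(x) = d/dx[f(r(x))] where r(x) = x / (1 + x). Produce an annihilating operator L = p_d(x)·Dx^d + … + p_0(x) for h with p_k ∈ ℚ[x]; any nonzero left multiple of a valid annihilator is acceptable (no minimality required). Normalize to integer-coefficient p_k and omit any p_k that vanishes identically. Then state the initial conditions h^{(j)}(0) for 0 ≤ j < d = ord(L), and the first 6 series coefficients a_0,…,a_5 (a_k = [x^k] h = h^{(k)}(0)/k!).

f: a_k = 0, 8, -8, 32/3, -16, 128/5, …
L₀ from L_f via x↦r, Dx↦r'^{-1}Dx.
Derive L from L₀ (diff closure).
L = (4 + 6·x) + (1 + 4·x + 3·x^2)·Dx  (order 1).
h: a_k = 8, -32, 104, -320, 968, -2912, …
ICs: h(0) = 8.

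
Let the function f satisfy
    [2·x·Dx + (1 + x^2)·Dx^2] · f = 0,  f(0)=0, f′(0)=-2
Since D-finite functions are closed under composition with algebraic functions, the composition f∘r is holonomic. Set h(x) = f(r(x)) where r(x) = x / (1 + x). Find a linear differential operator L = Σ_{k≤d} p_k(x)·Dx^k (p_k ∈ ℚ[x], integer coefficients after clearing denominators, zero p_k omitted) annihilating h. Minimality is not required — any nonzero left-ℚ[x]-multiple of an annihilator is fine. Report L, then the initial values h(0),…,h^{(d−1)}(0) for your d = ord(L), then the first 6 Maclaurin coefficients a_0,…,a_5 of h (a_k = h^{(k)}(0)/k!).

f: a_k = 0, -2, 0, 2/3, 0, -2/5, …
f∘r: x↦r, Dx↦Dx/r' in L_f ⇒ L₀.
L = (2 + 4·x)·Dx + (1 + 2·x + 2·x^2)·Dx^2  (order 2).
h: a_k = 0, -2, 2, -4/3, 0, 8/5, …
ICs: h(0) = 0, h′(0) = -2.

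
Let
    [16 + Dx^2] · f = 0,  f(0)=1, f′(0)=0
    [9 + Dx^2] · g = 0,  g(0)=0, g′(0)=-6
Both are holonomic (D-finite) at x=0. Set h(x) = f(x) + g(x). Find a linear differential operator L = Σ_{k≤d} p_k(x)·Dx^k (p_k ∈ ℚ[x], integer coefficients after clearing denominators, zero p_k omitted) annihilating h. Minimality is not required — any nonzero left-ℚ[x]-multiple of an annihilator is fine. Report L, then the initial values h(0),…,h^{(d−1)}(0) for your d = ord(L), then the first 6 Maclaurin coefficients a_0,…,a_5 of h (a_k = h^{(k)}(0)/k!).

L = 144 + 25·Dx^2 + Dx^4  (order 4).
h: a_k = 1, -6, -8, 9, 32/3, -81/20, …
ICs: h(0) = 1, h′(0) = -6, h′′(0) = -16, h′′′(0) = 54.

f: a_k = 1, 0, -8, 0, 32/3, 0, …
g: a_k = 0, -6, 0, 9, 0, -81/20, …
h₀=f+g: left-lcm gives L₀, ord ≤ 4.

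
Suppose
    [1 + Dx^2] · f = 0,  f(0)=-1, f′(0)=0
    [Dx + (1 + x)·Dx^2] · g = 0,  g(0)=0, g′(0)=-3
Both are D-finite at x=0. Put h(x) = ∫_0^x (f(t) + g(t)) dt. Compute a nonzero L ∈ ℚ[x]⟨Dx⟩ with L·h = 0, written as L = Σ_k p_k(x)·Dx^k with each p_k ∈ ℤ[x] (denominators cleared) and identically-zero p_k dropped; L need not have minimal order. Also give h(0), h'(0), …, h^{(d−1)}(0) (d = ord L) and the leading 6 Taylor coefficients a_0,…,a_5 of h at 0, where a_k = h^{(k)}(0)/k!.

L = (7 + 2·x + x^2)·Dx^2 + (3 + 5·x + 3·x^2 + x^3)·Dx^3 + (7 + 2·x + x^2)·Dx^4 + (3 + 5·x + 3·x^2 + x^3)·Dx^5  (order 5).
h: a_k = 0, -1, -3/2, 2/3, -1/4, 17/120, …
ICs: h(0) = 0, h′(0) = -1, h′′(0) = -3, h′′′(0) = 4, h′′′′(0) = -6.

f: a_k = -1, 0, 1/2, 0, -1/24, 0, …
g: a_k = 0, -3, 3/2, -1, 3/4, -3/5, …
L₀ := lclm(L_f,L_g); ord L₀ ≤ 2+2.
Integrate: L := L₀·Dx.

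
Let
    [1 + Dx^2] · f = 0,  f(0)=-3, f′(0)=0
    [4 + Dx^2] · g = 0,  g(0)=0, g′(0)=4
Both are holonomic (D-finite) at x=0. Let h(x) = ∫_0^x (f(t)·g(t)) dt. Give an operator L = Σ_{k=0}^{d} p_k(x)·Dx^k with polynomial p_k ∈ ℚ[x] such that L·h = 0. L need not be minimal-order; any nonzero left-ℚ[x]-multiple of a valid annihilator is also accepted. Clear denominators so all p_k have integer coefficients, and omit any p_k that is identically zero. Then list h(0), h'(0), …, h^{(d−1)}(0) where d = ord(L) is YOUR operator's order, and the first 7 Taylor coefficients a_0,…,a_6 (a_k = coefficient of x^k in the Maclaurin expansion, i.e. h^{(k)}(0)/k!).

f: a_k = -3, 0, 3/2, 0, -1/8, 0, 1/240, …
g: a_k = 0, 4, 0, -8/3, 0, 8/15, 0, …
h₀=f·g: eliminate ⇒ L₀, order ≤ 2·2.
h=∫h₀ ⇒ L = L₀·Dx.
L = 9·Dx + 10·Dx^3 + Dx^5  (order 5).
h: a_k = 0, 0, -6, 0, 7/2, 0, -61/60, …
ICs: h(0) = 0, h′(0) = 0, h′′(0) = -12, h′′′(0) = 0, h′′′′(0) = 84.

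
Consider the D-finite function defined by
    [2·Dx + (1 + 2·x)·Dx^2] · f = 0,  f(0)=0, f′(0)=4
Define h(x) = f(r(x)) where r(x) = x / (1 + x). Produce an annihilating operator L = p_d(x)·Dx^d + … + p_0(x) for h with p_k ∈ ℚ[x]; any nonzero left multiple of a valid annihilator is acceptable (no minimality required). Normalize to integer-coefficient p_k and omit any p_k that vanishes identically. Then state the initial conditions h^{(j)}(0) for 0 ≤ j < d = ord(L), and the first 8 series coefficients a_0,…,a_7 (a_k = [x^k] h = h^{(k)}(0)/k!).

f: a_k = 0, 4, -4, 16/3, -8, 64/5, -64/3, 256/7, …
Change of var in L_f (x↦r) gives L₀.
L = (4 + 6·x)·Dx + (1 + 4·x + 3·x^2)·Dx^2  (order 2).
h: a_k = 0, 4, -8, 52/3, -40, 484/5, -728/3, 4372/7, …
ICs: h(0) = 0, h′(0) = 4.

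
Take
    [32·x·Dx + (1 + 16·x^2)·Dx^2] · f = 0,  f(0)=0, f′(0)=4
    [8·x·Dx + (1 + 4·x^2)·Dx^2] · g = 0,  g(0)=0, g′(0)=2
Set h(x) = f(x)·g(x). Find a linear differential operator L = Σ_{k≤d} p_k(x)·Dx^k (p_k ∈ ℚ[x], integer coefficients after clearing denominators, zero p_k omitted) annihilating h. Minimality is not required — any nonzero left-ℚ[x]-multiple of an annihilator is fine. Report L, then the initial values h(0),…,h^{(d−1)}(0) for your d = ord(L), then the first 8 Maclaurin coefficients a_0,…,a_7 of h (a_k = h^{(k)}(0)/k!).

L = (-1536·x - 51200·x^3 - 262144·x^5 + 655360·x^7 + 6291456·x^9)·Dx + (-80 - 6592·x^2 - 92160·x^4 - 229376·x^6 + 2293760·x^8 + 9437184·x^10)·Dx^2 + (-160·x - 4480·x^3 - 30720·x^5 + 69632·x^7 + 1310720·x^9 + 3145728·x^11)·Dx^3 + (-1 - 40·x^2 - 464·x^4 + 29696·x^8 + 163840·x^10 + 262144·x^12)·Dx^4  (order 4).
h: a_k = 0, 0, 8, 0, -160/3, 0, 22144/45, 0, …
ICs: h(0) = 0, h′(0) = 0, h′′(0) = 16, h′′′(0) = 0.

f: a_k = 0, 4, 0, -64/3, 0, 1024/5, 0, -16384/7, …
g: a_k = 0, 2, 0, -8/3, 0, 32/5, 0, -128/7, …
Product ⇒ symmetric product L₀, ord ≤ 4.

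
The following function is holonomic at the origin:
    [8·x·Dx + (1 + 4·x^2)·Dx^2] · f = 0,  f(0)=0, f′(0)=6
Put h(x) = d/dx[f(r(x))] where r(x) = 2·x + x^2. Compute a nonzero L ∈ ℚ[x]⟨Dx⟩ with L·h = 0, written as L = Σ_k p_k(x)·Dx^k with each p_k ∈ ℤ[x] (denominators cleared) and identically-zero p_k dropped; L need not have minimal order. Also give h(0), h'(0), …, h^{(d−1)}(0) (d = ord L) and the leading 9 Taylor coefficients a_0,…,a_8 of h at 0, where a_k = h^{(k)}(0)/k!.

L = (-1 + 32·x + 64·x^2 + 48·x^3 + 12·x^4) + (1 + x + 16·x^2 + 32·x^3 + 20·x^4 + 4·x^5)·Dx  (order 1).
h: a_k = 12, 12, -192, -384, 2832, 9168, -38400, -190464, 456384, …
ICs: h(0) = 12.

f: a_k = 0, 6, 0, -8, 0, 96/5, 0, -384/7, 0, …
f∘r: x↦r, Dx↦Dx/r' in L_f ⇒ L₀.
h₀' ⇒ L via d/dx closure of L₀.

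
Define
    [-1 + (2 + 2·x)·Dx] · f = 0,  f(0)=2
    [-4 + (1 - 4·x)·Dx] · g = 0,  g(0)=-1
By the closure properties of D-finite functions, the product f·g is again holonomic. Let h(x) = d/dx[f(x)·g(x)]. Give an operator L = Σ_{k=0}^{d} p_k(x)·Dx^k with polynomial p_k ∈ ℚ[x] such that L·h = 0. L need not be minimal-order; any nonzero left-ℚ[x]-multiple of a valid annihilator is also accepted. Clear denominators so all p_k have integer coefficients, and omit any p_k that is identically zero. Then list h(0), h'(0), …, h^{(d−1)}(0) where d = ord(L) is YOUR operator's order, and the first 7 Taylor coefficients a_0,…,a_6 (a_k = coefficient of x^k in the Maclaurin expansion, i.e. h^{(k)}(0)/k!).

f: a_k = 2, 1, -1/4, 1/8, -5/64, 7/128, -21/512, …
g: a_k = -1, -4, -16, -64, -256, -1024, -4096, …
f·g: L₀ = L_f ⊗_s L_g, ord ≤ 1·1.
Derive L from L₀ (diff closure).
L = (143 + 216·x + 48·x^2) + (-18 + 46·x + 96·x^2 + 32·x^3)·Dx  (order 1).
h: a_k = -9, -143/2, -3435/8, -36635/16, -1465435/128, -14068113/256, -262605007/1024, …
ICs: h(0) = -9.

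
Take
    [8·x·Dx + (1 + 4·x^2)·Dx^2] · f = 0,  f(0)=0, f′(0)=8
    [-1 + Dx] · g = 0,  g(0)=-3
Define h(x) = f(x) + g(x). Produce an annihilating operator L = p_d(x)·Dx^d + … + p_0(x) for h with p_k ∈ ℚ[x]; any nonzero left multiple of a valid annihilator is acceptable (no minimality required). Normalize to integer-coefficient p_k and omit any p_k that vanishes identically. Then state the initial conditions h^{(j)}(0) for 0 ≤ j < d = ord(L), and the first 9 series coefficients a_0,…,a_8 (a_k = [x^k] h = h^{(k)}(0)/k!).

f: a_k = 0, 8, 0, -32/3, 0, 128/5, 0, -512/7, 0, …
g: a_k = -3, -3, -3/2, -1/2, -1/8, -1/40, -1/240, -1/1680, -1/13440, …
Weyl lclm of L_f,L_g ⇒ L₀ (ord ≤ 3).
L = (8 - 8·x - 96·x^2 - 32·x^3)·Dx + (-9 + 88·x^2 - 16·x^4)·Dx^2 + (1 + 8·x + 8·x^2 + 32·x^3 + 16·x^4)·Dx^3  (order 3).
h: a_k = -3, 5, -3/2, -67/6, -1/8, 1023/40, -1/240, -122881/1680, -1/13440, …
ICs: h(0) = -3, h′(0) = 5, h′′(0) = -3.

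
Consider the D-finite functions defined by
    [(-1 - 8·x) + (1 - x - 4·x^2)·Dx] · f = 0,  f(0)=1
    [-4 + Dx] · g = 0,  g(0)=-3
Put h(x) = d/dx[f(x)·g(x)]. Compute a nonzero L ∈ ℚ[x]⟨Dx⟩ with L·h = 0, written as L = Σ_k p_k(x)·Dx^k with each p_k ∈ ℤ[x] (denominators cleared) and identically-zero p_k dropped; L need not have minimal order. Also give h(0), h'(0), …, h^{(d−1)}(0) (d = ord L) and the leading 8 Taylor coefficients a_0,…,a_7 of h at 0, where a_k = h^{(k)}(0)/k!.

L = (34 + 48·x - 112·x^2 - 128·x^3 + 256·x^4) + (-5 + x + 40·x^2 - 64·x^4)·Dx  (order 1).
h: a_k = -15, -102, -429, -1516, -4883, -15058, -674711/15, -13834264/105, …
ICs: h(0) = -15.

f: a_k = 1, 1, 5, 9, 29, 65, 181, 441, …
g: a_k = -3, -12, -24, -32, -32, -128/5, -256/15, -1024/105, …
f·g: L₀ = L_f ⊗_s L_g, ord ≤ 1·1.
h=h₀': d/dx-closure on L₀ ⇒ L.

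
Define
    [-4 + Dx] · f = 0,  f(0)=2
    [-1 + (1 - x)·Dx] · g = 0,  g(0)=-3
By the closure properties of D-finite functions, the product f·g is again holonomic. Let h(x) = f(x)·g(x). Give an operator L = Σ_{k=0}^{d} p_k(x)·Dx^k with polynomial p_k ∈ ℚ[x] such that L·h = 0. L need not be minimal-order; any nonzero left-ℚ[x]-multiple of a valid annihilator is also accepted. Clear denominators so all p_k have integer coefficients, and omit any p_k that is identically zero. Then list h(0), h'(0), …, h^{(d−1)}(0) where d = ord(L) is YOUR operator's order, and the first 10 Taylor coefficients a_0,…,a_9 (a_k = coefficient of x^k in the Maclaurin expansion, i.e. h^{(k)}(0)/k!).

L = (5 - 4·x) + (-1 + x)·Dx  (order 1).
h: a_k = -6, -30, -78, -142, -206, -1286/5, -874/3, -32638/105, -33662/105, -307054/945, …
ICs: h(0) = -6.

f: a_k = 2, 8, 16, 64/3, 64/3, 256/15, 512/45, 2048/315, 1024/315, 4096/2835, …
g: a_k = -3, -3, -3, -3, -3, -3, -3, -3, -3, -3, …
h₀=f·g: eliminate ⇒ L₀, order ≤ 1·1.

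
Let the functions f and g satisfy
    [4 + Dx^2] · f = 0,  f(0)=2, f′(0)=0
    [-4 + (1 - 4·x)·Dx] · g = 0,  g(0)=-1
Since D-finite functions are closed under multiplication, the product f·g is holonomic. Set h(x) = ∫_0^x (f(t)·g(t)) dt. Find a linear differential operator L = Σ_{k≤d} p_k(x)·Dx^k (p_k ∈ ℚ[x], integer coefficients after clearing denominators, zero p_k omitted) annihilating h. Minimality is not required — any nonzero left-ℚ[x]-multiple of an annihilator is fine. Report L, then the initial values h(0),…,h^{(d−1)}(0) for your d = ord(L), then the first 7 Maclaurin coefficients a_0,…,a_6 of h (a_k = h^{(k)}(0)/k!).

L = (-4 + 16·x)·Dx + 8·Dx^2 + (-1 + 4·x)·Dx^3  (order 3).
h: a_k = 0, -2, -4, -28/3, -28, -1348/15, -2696/9, …
ICs: h(0) = 0, h′(0) = -2, h′′(0) = -8.

f: a_k = 2, 0, -4, 0, 4/3, 0, -8/45, …
g: a_k = -1, -4, -16, -64, -256, -1024, -4096, …
f·g: L₀ = L_f ⊗_s L_g, ord ≤ 2·1.
∫: right-multiply L₀ by Dx.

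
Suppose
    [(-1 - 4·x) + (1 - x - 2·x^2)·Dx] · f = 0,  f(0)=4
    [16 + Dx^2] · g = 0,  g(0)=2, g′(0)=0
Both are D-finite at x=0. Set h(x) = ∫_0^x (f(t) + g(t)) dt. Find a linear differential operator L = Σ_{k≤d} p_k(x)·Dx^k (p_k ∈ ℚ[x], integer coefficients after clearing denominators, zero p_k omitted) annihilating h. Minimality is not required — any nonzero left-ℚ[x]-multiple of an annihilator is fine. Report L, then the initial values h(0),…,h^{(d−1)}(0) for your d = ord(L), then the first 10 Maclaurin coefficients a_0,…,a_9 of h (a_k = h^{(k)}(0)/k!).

L = (368 + 1408·x - 256·x^2 + 512·x^3 + 2560·x^4 + 2048·x^5)·Dx + (-176 + 336·x + 384·x^2 - 1024·x^3 - 384·x^4 + 1536·x^5 + 1024·x^6)·Dx^2 + (23 + 88·x - 16·x^2 + 32·x^3 + 160·x^4 + 128·x^5)·Dx^3 + (-11 + 21·x + 24·x^2 - 64·x^3 - 24·x^4 + 96·x^5 + 64·x^6)·Dx^4  (order 4).
h: a_k = 0, 6, 2, -4/3, 5, 196/15, 14, 7228/315, 85/2, 216484/2835, …
ICs: h(0) = 0, h′(0) = 6, h′′(0) = 4, h′′′(0) = -8.

f: a_k = 4, 4, 12, 20, 44, 84, 172, 340, 684, 1364, …
g: a_k = 2, 0, -16, 0, 64/3, 0, -512/45, 0, 1024/315, 0, …
Weyl lclm of L_f,L_g ⇒ L₀ (ord ≤ 3).
h=∫₀ˣh₀: take L = L₀·Dx.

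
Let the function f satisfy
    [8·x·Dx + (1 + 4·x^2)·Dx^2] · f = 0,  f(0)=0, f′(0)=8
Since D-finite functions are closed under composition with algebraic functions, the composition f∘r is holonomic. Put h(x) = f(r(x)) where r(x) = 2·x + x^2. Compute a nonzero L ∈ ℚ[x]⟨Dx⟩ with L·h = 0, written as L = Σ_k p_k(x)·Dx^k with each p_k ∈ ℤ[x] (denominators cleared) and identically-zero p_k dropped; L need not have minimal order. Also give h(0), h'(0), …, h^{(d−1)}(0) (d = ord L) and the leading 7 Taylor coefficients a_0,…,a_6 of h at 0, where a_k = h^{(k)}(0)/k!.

L = (-1 + 32·x + 64·x^2 + 48·x^3 + 12·x^4)·Dx + (1 + x + 16·x^2 + 32·x^3 + 20·x^4 + 4·x^5)·Dx^2  (order 2).
h: a_k = 0, 16, 8, -256/3, -128, 3776/5, 6112/3, …
ICs: h(0) = 0, h′(0) = 16.

f: a_k = 0, 8, 0, -32/3, 0, 128/5, 0, …
Substitute x→r, Dx→(1/r')Dx; clear ⇒ L₀.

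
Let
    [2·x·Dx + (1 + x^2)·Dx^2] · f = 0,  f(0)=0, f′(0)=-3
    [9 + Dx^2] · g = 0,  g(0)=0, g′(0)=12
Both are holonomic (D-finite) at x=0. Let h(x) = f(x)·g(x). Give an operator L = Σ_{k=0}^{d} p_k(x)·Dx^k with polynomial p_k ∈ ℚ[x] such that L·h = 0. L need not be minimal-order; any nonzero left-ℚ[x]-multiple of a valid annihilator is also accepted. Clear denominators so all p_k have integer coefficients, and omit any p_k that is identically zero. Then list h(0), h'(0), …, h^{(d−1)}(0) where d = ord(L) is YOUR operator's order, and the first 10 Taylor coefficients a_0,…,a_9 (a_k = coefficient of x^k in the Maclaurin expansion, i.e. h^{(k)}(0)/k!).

L = (1170 + 3834·x^2 + 4779·x^4 + 2916·x^6 + 729·x^8) + (396·x + 1044·x^3 + 972·x^5 + 324·x^7)·Dx + (220 + 768·x^2 + 1026·x^4 + 648·x^6 + 162·x^8)·Dx^2 + (44·x + 116·x^3 + 108·x^5 + 36·x^7)·Dx^3 + (10 + 38·x^2 + 55·x^4 + 36·x^6 + 9·x^8)·Dx^4  (order 4).
h: a_k = 0, 0, -36, 0, 66, 0, -99/2, 0, 117/4, 0, …
ICs: h(0) = 0, h′(0) = 0, h′′(0) = -72, h′′′(0) = 0.

f: a_k = 0, -3, 0, 1, 0, -3/5, 0, 3/7, 0, -1/3, …
g: a_k = 0, 12, 0, -18, 0, 81/10, 0, -243/140, 0, 243/1120, …
Sym-product of L_f,L_g gives L₀ (≤ ord 4).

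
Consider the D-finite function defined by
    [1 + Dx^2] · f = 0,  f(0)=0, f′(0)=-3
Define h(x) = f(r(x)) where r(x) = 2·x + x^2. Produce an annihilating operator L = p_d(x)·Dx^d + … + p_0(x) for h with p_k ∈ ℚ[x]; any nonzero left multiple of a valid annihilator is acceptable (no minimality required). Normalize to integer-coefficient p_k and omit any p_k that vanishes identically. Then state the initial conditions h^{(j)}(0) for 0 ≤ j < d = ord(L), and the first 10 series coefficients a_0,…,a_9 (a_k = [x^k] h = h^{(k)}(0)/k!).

L = (4 + 12·x + 12·x^2 + 4·x^3) - Dx + (1 + x)·Dx^2  (order 2).
h: a_k = 0, -6, -3, 4, 6, 11/5, -3/2, -202/105, -11/15, 551/3780, …
ICs: h(0) = 0, h′(0) = -6.

f: a_k = 0, -3, 0, 1/2, 0, -1/40, 0, 1/1680, 0, -1/120960, …
Change of var in L_f (x↦r) gives L₀.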